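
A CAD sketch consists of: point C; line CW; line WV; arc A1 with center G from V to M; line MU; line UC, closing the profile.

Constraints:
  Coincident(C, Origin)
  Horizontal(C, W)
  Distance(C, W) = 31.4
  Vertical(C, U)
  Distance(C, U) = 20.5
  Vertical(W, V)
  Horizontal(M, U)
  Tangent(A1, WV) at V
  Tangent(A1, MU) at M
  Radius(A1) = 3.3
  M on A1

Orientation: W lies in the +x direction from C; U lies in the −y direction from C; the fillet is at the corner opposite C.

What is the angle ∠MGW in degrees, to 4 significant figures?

169.1°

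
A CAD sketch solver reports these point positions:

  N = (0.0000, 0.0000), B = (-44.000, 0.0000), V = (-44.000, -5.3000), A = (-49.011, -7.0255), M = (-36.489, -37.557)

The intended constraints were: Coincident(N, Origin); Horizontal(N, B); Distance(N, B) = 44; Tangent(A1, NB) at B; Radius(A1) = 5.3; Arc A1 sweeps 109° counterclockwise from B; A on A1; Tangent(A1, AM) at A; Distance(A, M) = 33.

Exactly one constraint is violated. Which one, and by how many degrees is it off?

Tangent(A1, AM) at A — off by 3.30°.

N = (0.00, 0.00) ✓; N.y = 0.00, B.y = 0.00 ✓; |NB| = 44.00 ✓; ∠(VB, BN) = 90.00° ✓; |VB| = 5.300 ✓; bearing(V→A) − bearing(V→B) = 109.0° ✓; |VA| = 5.300 ✓; ∠(VA, AM) = 86.70° ✗; |AM| = 33.00 ✓.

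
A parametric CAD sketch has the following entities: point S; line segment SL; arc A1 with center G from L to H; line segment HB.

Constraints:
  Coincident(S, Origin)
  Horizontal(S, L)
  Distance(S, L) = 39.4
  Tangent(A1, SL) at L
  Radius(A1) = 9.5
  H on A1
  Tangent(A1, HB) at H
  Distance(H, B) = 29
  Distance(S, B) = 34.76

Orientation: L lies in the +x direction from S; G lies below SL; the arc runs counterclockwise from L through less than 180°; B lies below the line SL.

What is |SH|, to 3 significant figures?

31.5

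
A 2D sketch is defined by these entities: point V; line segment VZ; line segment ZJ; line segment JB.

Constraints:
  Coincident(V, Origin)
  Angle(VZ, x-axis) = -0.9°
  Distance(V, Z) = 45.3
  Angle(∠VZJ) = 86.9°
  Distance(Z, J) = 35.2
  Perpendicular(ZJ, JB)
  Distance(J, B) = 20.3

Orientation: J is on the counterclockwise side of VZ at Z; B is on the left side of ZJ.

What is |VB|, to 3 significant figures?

41.2

V is at the origin; VZ runs at -0.9° with length 45.3, so Z = 45.3·(cos -0.9°, sin -0.9°) = (45.3, -0.712). ∠VZJ = 86.9°, so ZJ runs at -0.9° + (180° − 86.9°) = 92.2° from the x-axis; with |ZJ| = 35.2, J = Z + 35.2·(cos 92.2°, sin 92.2°) = (43.9, 34.5). ZJ is perpendicular to JB; with |JB| = 20.3 on the left of ZJ, B = J + 20.3·(-0.999, -0.0384) = (23.7, 33.7). Then |VB| = |B − V| = 41.2.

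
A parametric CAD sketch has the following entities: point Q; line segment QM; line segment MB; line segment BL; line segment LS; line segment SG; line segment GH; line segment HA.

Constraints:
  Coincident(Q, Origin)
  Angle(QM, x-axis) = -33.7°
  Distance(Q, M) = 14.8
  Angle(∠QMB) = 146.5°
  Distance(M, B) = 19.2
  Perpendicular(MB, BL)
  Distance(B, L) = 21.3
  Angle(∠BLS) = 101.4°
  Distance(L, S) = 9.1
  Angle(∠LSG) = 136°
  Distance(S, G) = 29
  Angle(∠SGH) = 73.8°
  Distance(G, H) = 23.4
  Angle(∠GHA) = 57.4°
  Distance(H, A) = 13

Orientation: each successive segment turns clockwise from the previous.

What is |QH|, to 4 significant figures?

22.56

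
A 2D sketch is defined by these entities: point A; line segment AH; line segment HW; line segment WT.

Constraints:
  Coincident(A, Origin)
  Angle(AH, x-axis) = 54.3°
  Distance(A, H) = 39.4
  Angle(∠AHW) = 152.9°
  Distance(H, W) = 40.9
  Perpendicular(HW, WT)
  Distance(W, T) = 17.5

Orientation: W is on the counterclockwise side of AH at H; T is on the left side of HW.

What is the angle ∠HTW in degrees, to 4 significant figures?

66.84°

∠AHW = 152.9°, so HW runs at 54.3° + (180° − 152.9°) = 81.40° from the x-axis; with |HW| = 40.9, W = H + 40.9·(cos 81.40°, sin 81.40°) = (29.11, 72.44). HW is perpendicular to WT; with |WT| = 17.5 on the left of HW, T = W + 17.5·(-0.9888, 0.1495) = (11.80, 75.05). Then cos ∠HTW = TH·TW / (|TH||TW|), giving 66.84°.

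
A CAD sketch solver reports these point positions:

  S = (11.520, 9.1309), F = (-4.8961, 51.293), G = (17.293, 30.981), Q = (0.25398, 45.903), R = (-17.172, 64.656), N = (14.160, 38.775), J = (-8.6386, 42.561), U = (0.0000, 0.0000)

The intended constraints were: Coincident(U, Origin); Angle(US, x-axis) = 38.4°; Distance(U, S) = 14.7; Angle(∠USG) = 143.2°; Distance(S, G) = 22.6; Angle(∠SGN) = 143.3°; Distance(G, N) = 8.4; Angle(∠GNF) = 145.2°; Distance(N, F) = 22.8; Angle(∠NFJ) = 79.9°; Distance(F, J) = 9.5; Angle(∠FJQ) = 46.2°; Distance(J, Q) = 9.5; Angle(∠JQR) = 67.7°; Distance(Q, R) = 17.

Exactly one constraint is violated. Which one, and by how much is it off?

Distance(Q, R) = 17 — off by 8.60.

U = (0.00, 0.00) ✓; US at 38.40° ✓; |US| = 14.70 ✓; ∠USG = 143.2° ✓; |SG| = 22.60 ✓; ∠SGN = 143.3° ✓; |GN| = 8.400 ✓; ∠GNF = 145.2° ✓; |NF| = 22.80 ✓; ∠NFJ = 79.90° ✓; |FJ| = 9.500 ✓; ∠FJQ = 46.20° ✓; |JQ| = 9.500 ✓; ∠JQR = 67.70° ✓; |QR| = 25.60 ✗.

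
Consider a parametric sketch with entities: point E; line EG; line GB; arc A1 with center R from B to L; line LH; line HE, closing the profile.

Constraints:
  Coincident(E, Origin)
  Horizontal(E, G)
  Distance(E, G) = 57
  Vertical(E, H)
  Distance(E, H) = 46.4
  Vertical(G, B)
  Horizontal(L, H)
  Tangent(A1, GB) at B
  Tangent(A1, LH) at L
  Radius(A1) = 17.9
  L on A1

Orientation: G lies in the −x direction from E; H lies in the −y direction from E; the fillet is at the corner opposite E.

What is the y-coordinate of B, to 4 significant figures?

-28.50

E is at the origin; E and G share the same y with |EG| = 57.0 and G on the −x side, so G = (-57.00, 0.000). E and H share the same x with |EH| = 46.4 and H on the −y side, so H = (0.000, -46.40). The virtual corner opposite E is at (-57.00, -46.40). Tangency of A1 to GB means the radius RB is perpendicular to GB and the tangent condition forces RL to be normal to LH, with radius 17.9, so the center R sits 17.9 in from both sides at R = (-39.10, -28.50). That places the tangent points at B = (-57.00, -28.50) on GB and L = (-39.10, -46.40) on LH. So B.y = -28.50.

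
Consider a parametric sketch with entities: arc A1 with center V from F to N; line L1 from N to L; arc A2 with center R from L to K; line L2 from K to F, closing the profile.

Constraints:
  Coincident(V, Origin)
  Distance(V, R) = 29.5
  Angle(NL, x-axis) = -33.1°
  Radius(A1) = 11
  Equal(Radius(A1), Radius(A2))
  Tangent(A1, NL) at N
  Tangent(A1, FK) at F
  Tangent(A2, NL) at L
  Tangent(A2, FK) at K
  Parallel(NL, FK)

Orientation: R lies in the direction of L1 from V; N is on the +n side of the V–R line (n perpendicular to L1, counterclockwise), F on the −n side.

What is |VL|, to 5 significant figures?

31.484

Tangency of A1 to both parallel lines with radius 11.0 puts N and F at V ± 11.0·n: N = (6.0071, 9.2149), F = (-6.0071, -9.2149). Equal radii place L and K the same way about R: L = R + 11.0·n = (30.720, -6.8951), K = R − 11.0·n = (18.706, -25.325). Then |VL| = |L − V| = 31.484.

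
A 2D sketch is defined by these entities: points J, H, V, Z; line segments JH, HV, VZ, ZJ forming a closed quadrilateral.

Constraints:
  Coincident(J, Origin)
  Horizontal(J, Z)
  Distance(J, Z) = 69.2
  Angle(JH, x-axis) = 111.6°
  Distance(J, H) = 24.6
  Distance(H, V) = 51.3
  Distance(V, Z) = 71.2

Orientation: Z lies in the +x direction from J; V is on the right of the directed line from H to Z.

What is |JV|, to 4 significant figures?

27.12

Checks: |HV| = 51.30 ✓; |VZ| = 71.20 ✓.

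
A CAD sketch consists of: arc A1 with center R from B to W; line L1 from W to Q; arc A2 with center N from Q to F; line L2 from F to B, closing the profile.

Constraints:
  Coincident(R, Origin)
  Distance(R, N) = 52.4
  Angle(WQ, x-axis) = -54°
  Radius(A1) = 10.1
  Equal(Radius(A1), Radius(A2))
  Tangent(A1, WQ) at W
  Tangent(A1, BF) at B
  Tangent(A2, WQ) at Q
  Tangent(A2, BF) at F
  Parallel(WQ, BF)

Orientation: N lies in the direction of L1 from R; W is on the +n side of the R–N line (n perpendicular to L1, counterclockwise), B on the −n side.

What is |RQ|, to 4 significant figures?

53.36

The slot axis is L1's direction at -54.0°, so u = (cos -54.0°, sin -54.0°) = (0.5878, -0.8090) and n = (−sin -54.0°, cos -54.0°) = (0.8090, 0.5878). R is at the origin and N lies 52.4 along u from R, so N = 52.4·u = (30.80, -42.39). Tangency of A1 to both parallel lines with radius 10.1 puts W and B at R ± 10.1·n: W = (8.171, 5.937), B = (-8.171, -5.937). Equal radii place Q and F the same way about N: Q = N + 10.1·n = (38.97, -36.46), F = N − 10.1·n = (22.63, -48.33). Then |RQ| = |Q − R| = 53.36.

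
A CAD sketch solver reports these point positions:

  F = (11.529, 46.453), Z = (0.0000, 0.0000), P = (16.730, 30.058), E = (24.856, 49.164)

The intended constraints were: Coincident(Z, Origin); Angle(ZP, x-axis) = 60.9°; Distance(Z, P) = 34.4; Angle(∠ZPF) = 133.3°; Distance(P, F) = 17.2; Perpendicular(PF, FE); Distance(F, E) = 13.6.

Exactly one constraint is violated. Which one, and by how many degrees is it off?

Perpendicular(PF, FE) — off by 6.10°.

Z = (0.00, 0.00) ✓; ZP at 60.90° ✓; |ZP| = 34.40 ✓; ∠ZPF = 133.3° ✓; |PF| = 17.20 ✓; ∠(PF, FE) = 96.10° ✗; |FE| = 13.60 ✓.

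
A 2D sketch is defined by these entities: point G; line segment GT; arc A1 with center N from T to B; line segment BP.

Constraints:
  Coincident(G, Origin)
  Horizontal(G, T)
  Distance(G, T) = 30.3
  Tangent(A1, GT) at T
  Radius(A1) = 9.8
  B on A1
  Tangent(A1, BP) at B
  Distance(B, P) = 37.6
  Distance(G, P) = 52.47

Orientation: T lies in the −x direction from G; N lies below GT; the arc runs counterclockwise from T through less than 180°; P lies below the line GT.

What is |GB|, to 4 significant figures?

41.55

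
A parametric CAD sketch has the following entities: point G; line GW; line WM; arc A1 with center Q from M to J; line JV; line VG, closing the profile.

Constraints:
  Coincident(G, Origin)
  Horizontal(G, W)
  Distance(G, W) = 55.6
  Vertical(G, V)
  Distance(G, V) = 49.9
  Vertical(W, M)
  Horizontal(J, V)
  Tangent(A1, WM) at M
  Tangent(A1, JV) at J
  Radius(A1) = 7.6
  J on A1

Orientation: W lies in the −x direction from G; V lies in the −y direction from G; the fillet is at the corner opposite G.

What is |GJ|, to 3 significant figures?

69.2

G is at the origin; G and W share the same y with |GW| = 55.6 and W on the −x side, so W = (-55.6, 0.00). G and V share the same x with |GV| = 49.9 and V on the −y side, so V = (0.00, -49.9). The virtual corner opposite G is at (-55.6, -49.9). A1 meets WM tangentially, so QM is at right angles to WM and tangency of A1 to JV means the radius QJ is perpendicular to JV, with radius 7.6, so the center Q sits 7.6 in from both sides at Q = (-48.0, -42.3). That places the tangent points at M = (-55.6, -42.3) on WM and J = (-48.0, -49.9) on JV. Then |GJ| = |J − G| = 69.2.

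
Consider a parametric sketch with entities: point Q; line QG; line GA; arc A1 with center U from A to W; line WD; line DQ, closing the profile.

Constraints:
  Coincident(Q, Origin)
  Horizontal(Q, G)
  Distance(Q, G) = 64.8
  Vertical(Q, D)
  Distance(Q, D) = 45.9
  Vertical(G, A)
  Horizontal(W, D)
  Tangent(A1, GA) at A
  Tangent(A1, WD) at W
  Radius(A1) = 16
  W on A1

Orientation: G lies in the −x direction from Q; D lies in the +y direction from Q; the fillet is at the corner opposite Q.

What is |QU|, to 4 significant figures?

57.23

Q is at the origin; QG is horizontal with |QG| = 64.8 and G on the −x side, so G = (-64.80, 0.000). Q and D share the same x with |QD| = 45.9 and D on the +y side, so D = (0.000, 45.90). The virtual corner opposite Q is at (-64.80, 45.90). Tangency of A1 to GA means the radius UA is perpendicular to GA and A1 meets WD tangentially, so UW is at right angles to WD, with radius 16.0, so the center U sits 16.0 in from both sides at U = (-48.80, 29.90). Then |QU| = |U − Q| = 57.23.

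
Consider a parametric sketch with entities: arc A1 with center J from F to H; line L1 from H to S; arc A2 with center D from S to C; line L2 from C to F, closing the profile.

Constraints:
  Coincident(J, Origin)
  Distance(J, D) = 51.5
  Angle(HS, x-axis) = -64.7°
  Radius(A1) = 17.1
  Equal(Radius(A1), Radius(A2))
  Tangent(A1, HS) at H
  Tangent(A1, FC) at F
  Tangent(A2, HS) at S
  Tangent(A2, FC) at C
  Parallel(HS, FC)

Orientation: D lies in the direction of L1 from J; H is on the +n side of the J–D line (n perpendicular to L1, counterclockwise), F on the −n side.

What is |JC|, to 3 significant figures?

54.3

Tangency of A1 to both parallel lines with radius 17.1 puts H and F at J ± 17.1·n: H = (15.5, 7.31), F = (-15.5, -7.31). Equal radii place S and C the same way about D: S = D + 17.1·n = (37.5, -39.3), C = D − 17.1·n = (6.55, -53.9). Then |JC| = |C − J| = 54.3.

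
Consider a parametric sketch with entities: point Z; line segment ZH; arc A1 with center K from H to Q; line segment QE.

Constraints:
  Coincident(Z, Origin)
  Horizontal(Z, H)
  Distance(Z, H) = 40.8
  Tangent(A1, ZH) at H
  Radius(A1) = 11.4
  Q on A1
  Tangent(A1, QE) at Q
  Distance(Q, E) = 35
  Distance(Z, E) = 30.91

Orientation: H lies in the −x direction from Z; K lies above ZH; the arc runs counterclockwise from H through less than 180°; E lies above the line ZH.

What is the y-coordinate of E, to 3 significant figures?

29.6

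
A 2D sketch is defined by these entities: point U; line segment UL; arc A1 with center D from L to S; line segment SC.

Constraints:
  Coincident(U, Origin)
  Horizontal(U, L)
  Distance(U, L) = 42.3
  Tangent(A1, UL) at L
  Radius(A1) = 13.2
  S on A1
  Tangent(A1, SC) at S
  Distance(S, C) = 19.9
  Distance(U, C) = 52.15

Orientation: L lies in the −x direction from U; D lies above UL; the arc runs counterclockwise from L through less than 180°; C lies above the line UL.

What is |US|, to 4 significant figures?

34.98

Checks: U = (0.00, 0.00) ✓; |DS| = 13.20 ✓; ∠(DS, SC) = 90.00° ✓; |SC| = 19.90 ✓; |UC| = 52.15 ✓.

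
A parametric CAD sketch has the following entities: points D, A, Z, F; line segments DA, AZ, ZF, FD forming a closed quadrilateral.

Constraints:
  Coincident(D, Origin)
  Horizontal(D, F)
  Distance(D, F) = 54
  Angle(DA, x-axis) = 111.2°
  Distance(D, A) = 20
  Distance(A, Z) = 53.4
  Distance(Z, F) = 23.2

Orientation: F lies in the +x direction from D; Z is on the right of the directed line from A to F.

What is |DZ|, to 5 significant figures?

37.829

Checks: |AZ| = 53.40 ✓; |ZF| = 23.20 ✓.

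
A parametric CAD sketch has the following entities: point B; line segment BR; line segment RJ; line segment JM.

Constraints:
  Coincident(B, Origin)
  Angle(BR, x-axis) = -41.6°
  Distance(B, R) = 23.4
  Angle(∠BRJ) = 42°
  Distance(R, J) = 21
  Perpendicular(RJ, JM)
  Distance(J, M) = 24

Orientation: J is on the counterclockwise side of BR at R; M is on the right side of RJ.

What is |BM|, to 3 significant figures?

39.8

B is at the origin; BR runs at -41.6° with length 23.4, so R = 23.4·(cos -41.6°, sin -41.6°) = (17.5, -15.5). ∠BRJ = 42.0°, so RJ runs at -41.6° + (180° − 42.0°) = 96.4° from the x-axis; with |RJ| = 21.0, J = R + 21.0·(cos 96.4°, sin 96.4°) = (15.2, 5.33). The perpendicularity gives JM at right angles to RJ; with |JM| = 24.0 on the right of RJ, M = J + 24.0·(0.994, 0.111) = (39.0, 8.01). Then |BM| = |M − B| = 39.8.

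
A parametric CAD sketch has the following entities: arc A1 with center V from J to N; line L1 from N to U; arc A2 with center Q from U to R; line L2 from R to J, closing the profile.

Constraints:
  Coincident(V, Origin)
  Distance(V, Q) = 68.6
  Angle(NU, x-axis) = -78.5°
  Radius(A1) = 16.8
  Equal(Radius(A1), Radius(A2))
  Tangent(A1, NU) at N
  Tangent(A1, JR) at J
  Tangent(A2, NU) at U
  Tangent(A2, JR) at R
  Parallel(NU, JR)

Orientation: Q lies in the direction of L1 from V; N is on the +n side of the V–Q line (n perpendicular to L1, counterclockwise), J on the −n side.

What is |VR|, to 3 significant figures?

70.6

Tangency of A1 to both parallel lines with radius 16.8 puts N and J at V ± 16.8·n: N = (16.5, 3.35), J = (-16.5, -3.35). Equal radii place U and R the same way about Q: U = Q + 16.8·n = (30.1, -63.9), R = Q − 16.8·n = (-2.79, -70.6). Then |VR| = |R − V| = 70.6.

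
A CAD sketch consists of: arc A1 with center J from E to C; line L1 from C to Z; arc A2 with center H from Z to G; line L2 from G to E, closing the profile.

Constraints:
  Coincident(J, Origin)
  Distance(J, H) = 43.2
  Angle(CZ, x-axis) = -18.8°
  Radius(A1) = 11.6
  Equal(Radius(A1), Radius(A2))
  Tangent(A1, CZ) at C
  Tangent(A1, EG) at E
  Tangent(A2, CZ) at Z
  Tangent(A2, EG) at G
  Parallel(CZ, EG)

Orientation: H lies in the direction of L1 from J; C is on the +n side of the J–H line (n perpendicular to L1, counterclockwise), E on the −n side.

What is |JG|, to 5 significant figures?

44.730

The slot axis is L1's direction at -18.8°, so u = (cos -18.8°, sin -18.8°) = (0.94665, -0.32227) and n = (−sin -18.8°, cos -18.8°) = (0.32227, 0.94665). J is at the origin and H lies 43.2 along u from J, so H = 43.2·u = (40.895, -13.922). Tangency of A1 to both parallel lines with radius 11.6 puts C and E at J ± 11.6·n: C = (3.7383, 10.981), E = (-3.7383, -10.981). Equal radii place Z and G the same way about H: Z = H + 11.6·n = (44.634, -2.9407), G = H − 11.6·n = (37.157, -24.903). Then |JG| = |G − J| = 44.730.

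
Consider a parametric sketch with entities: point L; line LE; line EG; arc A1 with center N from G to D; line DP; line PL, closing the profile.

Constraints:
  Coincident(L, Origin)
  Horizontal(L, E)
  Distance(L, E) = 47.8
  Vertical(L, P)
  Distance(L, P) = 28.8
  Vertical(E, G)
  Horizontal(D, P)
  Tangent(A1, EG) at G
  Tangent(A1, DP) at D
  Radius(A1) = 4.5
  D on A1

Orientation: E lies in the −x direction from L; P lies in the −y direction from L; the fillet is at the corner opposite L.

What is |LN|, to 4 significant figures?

49.65

L is at the origin; L and E share the same y with |LE| = 47.8 and E on the −x side, so E = (-47.80, 0.000). L and P share the same x with |LP| = 28.8 and P on the −y side, so P = (0.000, -28.80). The virtual corner opposite L is at (-47.80, -28.80). The tangent condition forces NG to be normal to EG and tangency of A1 to DP means the radius ND is perpendicular to DP, with radius 4.5, so the center N sits 4.5 in from both sides at N = (-43.30, -24.30). Then |LN| = |N − L| = 49.65.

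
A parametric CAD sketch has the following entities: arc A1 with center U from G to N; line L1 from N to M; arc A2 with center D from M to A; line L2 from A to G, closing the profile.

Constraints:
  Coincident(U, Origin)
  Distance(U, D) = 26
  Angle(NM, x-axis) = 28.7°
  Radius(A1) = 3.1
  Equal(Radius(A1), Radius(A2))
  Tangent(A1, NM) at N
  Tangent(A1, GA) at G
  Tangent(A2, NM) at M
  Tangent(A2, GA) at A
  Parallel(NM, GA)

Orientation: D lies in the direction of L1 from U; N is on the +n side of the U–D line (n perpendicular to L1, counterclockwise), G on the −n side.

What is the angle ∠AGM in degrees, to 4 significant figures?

13.41°

The slot axis is L1's direction at 28.7°, so u = (cos 28.7°, sin 28.7°) = (0.8771, 0.4802) and n = (−sin 28.7°, cos 28.7°) = (-0.4802, 0.8771). U is at the origin and D lies 26.0 along u from U, so D = 26.0·u = (22.81, 12.49). Tangency of A1 to both parallel lines with radius 3.1 puts N and G at U ± 3.1·n: N = (-1.489, 2.719), G = (1.489, -2.719). Equal radii place M and A the same way about D: M = D + 3.1·n = (21.32, 15.20), A = D − 3.1·n = (24.29, 9.767). Then cos ∠AGM = GA·GM / (|GA||GM|), giving 13.41°.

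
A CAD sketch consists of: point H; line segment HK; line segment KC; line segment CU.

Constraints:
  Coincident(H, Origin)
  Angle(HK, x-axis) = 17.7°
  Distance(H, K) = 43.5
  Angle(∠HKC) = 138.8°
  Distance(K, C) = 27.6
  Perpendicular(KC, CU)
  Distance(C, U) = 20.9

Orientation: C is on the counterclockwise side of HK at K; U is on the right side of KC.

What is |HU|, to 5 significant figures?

78.072

H is at the origin; HK runs at 17.7° with length 43.5, so K = 43.5·(cos 17.7°, sin 17.7°) = (41.441, 13.225). ∠HKC = 138.8°, so KC runs at 17.7° + (180° − 138.8°) = 58.900° from the x-axis; with |KC| = 27.6, C = K + 27.6·(cos 58.900°, sin 58.900°) = (55.697, 36.858). KC is perpendicular to CU; with |CU| = 20.9 on the right of KC, U = C + 20.9·(0.85627, -0.51653) = (73.593, 26.063). Then |HU| = |U − H| = 78.072.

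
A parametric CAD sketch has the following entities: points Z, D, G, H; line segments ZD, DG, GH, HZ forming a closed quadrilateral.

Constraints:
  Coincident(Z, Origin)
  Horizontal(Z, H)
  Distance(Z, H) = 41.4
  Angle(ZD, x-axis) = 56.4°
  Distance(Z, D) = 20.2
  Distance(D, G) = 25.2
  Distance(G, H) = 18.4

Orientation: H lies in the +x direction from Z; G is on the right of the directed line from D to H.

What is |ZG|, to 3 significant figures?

24.2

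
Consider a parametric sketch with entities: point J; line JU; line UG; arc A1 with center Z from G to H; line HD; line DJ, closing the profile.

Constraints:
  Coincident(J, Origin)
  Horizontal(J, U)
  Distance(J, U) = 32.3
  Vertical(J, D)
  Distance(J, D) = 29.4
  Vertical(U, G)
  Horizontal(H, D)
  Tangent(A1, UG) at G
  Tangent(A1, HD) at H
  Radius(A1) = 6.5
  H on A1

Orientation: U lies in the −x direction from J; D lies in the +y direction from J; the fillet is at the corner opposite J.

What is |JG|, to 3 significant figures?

39.6

The virtual corner opposite J is at (-32.3, 29.4). The tangent condition forces ZG to be normal to UG and tangency of A1 to HD means the radius ZH is perpendicular to HD, with radius 6.5, so the center Z sits 6.5 in from both sides at Z = (-25.8, 22.9). That places the tangent points at G = (-32.3, 22.9) on UG and H = (-25.8, 29.4) on HD. Then |JG| = |G − J| = 39.6.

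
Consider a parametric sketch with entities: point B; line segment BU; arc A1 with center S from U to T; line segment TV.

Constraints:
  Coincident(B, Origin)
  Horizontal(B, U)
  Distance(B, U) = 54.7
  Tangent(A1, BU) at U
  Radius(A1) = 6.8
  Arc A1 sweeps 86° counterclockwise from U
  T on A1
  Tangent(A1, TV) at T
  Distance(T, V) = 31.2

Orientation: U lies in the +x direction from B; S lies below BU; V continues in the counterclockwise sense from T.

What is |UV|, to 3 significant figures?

38.5

B is at the origin; B and U share the same y with |BU| = 54.7 and U on the +x side, so U = (54.7, 0.00). Tangency of A1 to BU means the radius SU is perpendicular to BU, so S = U + (0, -6.8) = (54.7, -6.80). On A1, U sits at bearing 90° from S; an 86° counterclockwise sweep puts T at bearing 176°, so T = S + 6.8·(cos 176°, sin 176°) = (47.9, -6.33). The tangent condition forces ST to be normal to TV, so TV runs along (−sin 176°, cos 176°); with |TV| = 31.2, V = (45.7, -37.4). Then |UV| = |V − U| = 38.5.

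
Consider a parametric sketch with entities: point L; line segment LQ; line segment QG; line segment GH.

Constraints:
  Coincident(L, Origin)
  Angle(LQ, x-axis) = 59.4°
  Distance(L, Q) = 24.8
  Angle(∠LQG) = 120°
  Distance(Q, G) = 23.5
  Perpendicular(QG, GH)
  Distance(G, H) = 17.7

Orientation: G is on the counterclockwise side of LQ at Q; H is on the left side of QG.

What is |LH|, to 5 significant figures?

36.098

L is at the origin; LQ runs at 59.4° with length 24.8, so Q = 24.8·(cos 59.4°, sin 59.4°) = (12.624, 21.346). ∠LQG = 120.0°, so QG runs at 59.4° + (180° − 120.0°) = 119.40° from the x-axis; with |QG| = 23.5, G = Q + 23.5·(cos 119.40°, sin 119.40°) = (1.0880, 41.820). QG is perpendicular to GH; with |GH| = 17.7 on the left of QG, H = G + 17.7·(-0.87121, -0.49090) = (-14.332, 33.131). Then |LH| = |H − L| = 36.098.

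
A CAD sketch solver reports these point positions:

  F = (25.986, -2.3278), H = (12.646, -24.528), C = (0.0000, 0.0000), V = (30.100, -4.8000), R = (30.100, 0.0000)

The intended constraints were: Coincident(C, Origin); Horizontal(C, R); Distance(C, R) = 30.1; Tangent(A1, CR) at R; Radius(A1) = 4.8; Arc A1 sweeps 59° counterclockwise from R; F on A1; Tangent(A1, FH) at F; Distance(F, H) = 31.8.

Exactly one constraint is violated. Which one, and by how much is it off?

Distance(F, H) = 31.8 — off by 5.90.

C = (0.00, 0.00) ✓; C.y = 0.00, R.y = 0.00 ✓; |CR| = 30.10 ✓; ∠(VR, RC) = 90.00° ✓; |VR| = 4.800 ✓; bearing(V→F) − bearing(V→R) = 59.00° ✓; |VF| = 4.800 ✓; ∠(VF, FH) = 90.00° ✓; |FH| = 25.90 ✗.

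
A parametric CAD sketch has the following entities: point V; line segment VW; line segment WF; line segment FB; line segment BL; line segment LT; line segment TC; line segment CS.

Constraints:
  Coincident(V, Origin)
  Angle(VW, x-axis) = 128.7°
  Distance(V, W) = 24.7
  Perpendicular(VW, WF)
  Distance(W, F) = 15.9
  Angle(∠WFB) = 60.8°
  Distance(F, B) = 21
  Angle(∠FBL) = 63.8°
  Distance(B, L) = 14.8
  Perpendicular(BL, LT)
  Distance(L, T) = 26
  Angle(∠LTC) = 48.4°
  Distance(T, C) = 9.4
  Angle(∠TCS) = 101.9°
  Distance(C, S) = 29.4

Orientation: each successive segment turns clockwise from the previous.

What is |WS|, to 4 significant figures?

12.22

∠LTC = 48.4° gives TC at -58.30° from the x-axis; with |TC| = 9.4, C = (-1.334, 29.66). ∠TCS = 101.9° gives CS at -136.4° from the x-axis; with |CS| = 29.4, S = (-22.62, 9.390). Then |WS| = |S − W| = 12.22.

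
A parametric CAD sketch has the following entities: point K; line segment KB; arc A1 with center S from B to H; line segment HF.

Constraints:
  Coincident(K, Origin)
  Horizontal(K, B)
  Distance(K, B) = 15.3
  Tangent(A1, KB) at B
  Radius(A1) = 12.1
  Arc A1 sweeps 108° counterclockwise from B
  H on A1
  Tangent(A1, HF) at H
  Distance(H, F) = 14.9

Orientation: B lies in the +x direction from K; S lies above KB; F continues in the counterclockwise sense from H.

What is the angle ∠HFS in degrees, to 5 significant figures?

39.079°

On A1, B sits at bearing -90° from S; a 108° counterclockwise sweep puts H at bearing 18°, so H = S + 12.1·(cos 18°, sin 18°) = (26.808, 15.839). Tangency of A1 to HF means the radius SH is perpendicular to HF, so HF runs along (−sin 18°, cos 18°); with |HF| = 14.9, F = (22.203, 30.010). Then cos ∠HFS = FH·FS / (|FH||FS|), giving 39.079°.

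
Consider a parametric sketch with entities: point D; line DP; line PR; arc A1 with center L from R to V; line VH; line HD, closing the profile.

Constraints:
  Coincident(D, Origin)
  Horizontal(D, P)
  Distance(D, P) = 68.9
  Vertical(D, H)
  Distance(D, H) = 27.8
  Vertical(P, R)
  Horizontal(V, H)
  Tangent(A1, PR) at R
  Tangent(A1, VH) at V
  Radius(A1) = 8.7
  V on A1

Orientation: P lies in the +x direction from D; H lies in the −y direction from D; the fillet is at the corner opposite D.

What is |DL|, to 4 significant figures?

63.16

D and H share the same x with |DH| = 27.8 and H on the −y side, so H = (0.000, -27.80). The virtual corner opposite D is at (68.90, -27.80). Since A1 is tangent to PR there, LR ⟂ PR and tangency of A1 to VH means the radius LV is perpendicular to VH, with radius 8.7, so the center L sits 8.7 in from both sides at L = (60.20, -19.10). Then |DL| = |L − D| = 63.16.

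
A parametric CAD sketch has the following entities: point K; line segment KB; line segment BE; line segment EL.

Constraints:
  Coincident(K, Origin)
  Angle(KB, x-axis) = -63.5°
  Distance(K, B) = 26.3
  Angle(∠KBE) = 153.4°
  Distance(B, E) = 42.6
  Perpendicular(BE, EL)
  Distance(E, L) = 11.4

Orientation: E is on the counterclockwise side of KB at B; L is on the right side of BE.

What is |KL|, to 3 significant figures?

70.1

K is at the origin; KB runs at -63.5° with length 26.3, so B = 26.3·(cos -63.5°, sin -63.5°) = (11.7, -23.5). ∠KBE = 153.4°, so BE runs at -63.5° + (180° − 153.4°) = -36.9° from the x-axis; with |BE| = 42.6, E = B + 42.6·(cos -36.9°, sin -36.9°) = (45.8, -49.1). BE ⟂ EL; with |EL| = 11.4 on the right of BE, L = E + 11.4·(-0.600, -0.800) = (39.0, -58.2). Then |KL| = |L − K| = 70.1.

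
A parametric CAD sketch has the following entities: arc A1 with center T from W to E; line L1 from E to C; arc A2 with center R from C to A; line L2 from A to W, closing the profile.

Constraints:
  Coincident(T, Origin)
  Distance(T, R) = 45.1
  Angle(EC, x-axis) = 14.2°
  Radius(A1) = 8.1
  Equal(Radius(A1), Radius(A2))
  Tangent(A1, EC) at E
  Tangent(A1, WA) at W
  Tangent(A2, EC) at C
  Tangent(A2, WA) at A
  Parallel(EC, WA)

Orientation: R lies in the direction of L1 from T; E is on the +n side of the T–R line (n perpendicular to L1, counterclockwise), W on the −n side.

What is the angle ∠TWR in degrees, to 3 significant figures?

79.8°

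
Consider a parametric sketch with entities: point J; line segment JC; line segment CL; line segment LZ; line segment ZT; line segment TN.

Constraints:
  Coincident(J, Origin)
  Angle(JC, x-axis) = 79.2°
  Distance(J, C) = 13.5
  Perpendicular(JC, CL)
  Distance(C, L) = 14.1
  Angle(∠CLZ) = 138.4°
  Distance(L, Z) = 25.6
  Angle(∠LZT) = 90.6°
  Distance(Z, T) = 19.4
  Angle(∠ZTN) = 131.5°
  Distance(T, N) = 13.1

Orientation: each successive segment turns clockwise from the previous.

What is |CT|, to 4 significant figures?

37.71

J is at the origin; JC runs at 79.2° with length 13.5, so C = (2.530, 13.26). JC ⟂ CL, so CL runs at -10.80°; with |CL| = 14.1, L = (16.38, 10.62). ∠CLZ = 138.4° gives LZ at -52.40° from the x-axis; with |LZ| = 25.6, Z = (32.00, -9.664). ∠LZT = 90.6° gives ZT at -141.8° from the x-axis; with |ZT| = 19.4, T = (16.75, -21.66). Then |CT| = |T − C| = 37.71.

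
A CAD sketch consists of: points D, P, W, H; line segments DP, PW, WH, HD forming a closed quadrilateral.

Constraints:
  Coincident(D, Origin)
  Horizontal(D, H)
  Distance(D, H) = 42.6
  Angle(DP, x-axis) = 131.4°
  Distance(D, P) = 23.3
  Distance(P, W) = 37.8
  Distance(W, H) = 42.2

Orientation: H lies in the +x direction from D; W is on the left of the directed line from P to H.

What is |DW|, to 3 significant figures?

39.1

D is at the origin; DH is horizontal with |DH| = 42.6 and H in +x, so H = (42.6, 0). DP runs at 131.4° with |DP| = 23.3, so P = (-15.4, 17.5). W is determined by |PW| = 37.8 and |WH| = 42.2 together: it lies at the intersection of circle(P, 37.8) and circle(H, 42.2). With |PH| = 60.6, the foot of the radical line on PH is 27.4 from P and the perpendicular offset is √(37.8² − 27.4²) = 26.1. Taking the left-of-PH solution: W = (18.3, 34.5).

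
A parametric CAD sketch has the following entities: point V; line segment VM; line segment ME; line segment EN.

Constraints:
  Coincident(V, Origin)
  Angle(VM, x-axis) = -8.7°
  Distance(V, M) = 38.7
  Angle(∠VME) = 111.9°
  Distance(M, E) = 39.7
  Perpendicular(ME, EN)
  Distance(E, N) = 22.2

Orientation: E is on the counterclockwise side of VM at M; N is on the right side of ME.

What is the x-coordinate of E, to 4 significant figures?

58.46

V is at the origin; VM runs at -8.7° with length 38.7, so M = 38.7·(cos -8.7°, sin -8.7°) = (38.25, -5.854). ∠VME = 111.9°, so ME runs at -8.7° + (180° − 111.9°) = 59.40° from the x-axis; with |ME| = 39.7, E = M + 39.7·(cos 59.40°, sin 59.40°) = (58.46, 28.32). So E.x = 58.46.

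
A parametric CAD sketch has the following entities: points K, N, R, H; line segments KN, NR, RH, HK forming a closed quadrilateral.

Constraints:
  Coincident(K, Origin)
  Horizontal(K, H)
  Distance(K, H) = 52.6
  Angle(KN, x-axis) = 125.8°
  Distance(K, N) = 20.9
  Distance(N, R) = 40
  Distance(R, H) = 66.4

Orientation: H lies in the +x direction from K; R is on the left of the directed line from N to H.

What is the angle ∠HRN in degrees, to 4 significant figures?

73.38°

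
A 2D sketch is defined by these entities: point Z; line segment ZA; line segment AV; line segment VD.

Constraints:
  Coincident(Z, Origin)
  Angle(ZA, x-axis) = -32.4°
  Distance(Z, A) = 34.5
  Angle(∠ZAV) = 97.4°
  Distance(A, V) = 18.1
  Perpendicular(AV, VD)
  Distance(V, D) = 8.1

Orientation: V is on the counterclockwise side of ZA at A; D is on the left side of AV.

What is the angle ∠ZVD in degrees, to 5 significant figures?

33.382°

Z is at the origin; ZA runs at -32.4° with length 34.5, so A = 34.5·(cos -32.4°, sin -32.4°) = (29.129, -18.486). ∠ZAV = 97.4°, so AV runs at -32.4° + (180° − 97.4°) = 50.200° from the x-axis; with |AV| = 18.1, V = A + 18.1·(cos 50.200°, sin 50.200°) = (40.715, -4.5801). AV ⟂ VD; with |VD| = 8.1 on the left of AV, D = V + 8.1·(-0.76828, 0.64011) = (34.492, 0.60480). Then cos ∠ZVD = VZ·VD / (|VZ||VD|), giving 33.382°.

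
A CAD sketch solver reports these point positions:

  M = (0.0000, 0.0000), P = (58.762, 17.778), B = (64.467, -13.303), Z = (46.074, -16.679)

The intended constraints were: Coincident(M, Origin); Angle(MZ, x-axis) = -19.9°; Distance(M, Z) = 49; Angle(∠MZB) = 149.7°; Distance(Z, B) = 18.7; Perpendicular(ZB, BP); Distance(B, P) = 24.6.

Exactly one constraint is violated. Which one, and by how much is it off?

Distance(B, P) = 24.6 — off by 7.00.

M = (0.00, 0.00) ✓; MZ at -19.90° ✓; |MZ| = 49.00 ✓; ∠MZB = 149.7° ✓; |ZB| = 18.70 ✓; ∠(ZB, BP) = 90.00° ✓; |BP| = 31.60 ✗.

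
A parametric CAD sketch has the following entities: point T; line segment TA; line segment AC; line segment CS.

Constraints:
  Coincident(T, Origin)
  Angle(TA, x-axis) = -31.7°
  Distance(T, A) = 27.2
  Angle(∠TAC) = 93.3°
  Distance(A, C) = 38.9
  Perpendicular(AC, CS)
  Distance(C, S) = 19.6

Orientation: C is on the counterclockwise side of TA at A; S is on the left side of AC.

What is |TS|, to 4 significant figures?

41.16

T is at the origin; TA runs at -31.7° with length 27.2, so A = 27.2·(cos -31.7°, sin -31.7°) = (23.14, -14.29). ∠TAC = 93.3°, so AC runs at -31.7° + (180° − 93.3°) = 55.00° from the x-axis; with |AC| = 38.9, C = A + 38.9·(cos 55.00°, sin 55.00°) = (45.45, 17.57). The perpendicularity gives CS at right angles to AC; with |CS| = 19.6 on the left of AC, S = C + 19.6·(-0.8192, 0.5736) = (29.40, 28.81). Then |TS| = |S − T| = 41.16.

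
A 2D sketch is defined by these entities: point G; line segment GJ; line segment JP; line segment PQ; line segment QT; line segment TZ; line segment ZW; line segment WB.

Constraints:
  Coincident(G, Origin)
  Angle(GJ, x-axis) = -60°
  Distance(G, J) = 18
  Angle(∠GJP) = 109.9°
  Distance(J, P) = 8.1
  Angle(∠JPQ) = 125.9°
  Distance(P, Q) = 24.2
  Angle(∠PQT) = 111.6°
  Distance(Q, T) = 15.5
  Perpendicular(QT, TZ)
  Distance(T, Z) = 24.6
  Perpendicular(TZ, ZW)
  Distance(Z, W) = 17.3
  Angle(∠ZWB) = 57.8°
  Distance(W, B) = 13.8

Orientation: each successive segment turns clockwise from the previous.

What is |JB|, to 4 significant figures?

19.27

G is at the origin; GJ runs at -60.0° with length 18.0, so J = (9.000, -15.59). ∠GJP = 109.9° gives JP at -130.1° from the x-axis; with |JP| = 8.1, P = (3.783, -21.78). ∠JPQ = 125.9° gives PQ at 175.8° from the x-axis; with |PQ| = 24.2, Q = (-20.35, -20.01). ∠PQT = 111.6° gives QT at 107.4° from the x-axis; with |QT| = 15.5, T = (-24.99, -5.221). QT is perpendicular to TZ, so TZ runs at 17.40°; with |TZ| = 24.6, Z = (-1.513, 2.135). TZ is perpendicular to ZW, so ZW runs at -72.60°; with |ZW| = 17.3, W = (3.660, -14.37). ∠ZWB = 57.8° gives WB at 165.2° from the x-axis; with |WB| = 13.8, B = (-9.682, -10.85). Then |JB| = |B − J| = 19.27.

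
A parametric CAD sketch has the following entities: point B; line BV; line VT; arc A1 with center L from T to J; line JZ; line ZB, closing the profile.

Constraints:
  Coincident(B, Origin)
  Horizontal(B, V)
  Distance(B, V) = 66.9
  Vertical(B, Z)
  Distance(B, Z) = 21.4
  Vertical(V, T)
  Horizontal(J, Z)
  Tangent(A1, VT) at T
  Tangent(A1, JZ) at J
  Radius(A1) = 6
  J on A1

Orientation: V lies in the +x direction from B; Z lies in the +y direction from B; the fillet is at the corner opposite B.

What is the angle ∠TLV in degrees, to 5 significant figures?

68.714°

B is at the origin; B and V share the same y with |BV| = 66.9 and V on the +x side, so V = (66.900, 0.0000). B and Z share the same x with |BZ| = 21.4 and Z on the +y side, so Z = (0.0000, 21.400). The virtual corner opposite B is at (66.900, 21.400). The tangent condition forces LT to be normal to VT and since A1 is tangent to JZ there, LJ ⟂ JZ, with radius 6.0, so the center L sits 6.0 in from both sides at L = (60.900, 15.400). That places the tangent points at T = (66.900, 15.400) on VT and J = (60.900, 21.400) on JZ. Then cos ∠TLV = LT·LV / (|LT||LV|), giving 68.714°.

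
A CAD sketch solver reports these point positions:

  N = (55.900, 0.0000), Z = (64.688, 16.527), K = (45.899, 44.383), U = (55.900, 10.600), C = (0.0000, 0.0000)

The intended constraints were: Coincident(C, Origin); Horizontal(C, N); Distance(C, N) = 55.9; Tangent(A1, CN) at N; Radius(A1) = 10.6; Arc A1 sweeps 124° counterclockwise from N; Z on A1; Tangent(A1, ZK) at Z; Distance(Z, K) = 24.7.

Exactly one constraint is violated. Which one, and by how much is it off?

Distance(Z, K) = 24.7 — off by 8.90.

C = (0.00, 0.00) ✓; C.y = 0.00, N.y = 0.00 ✓; |CN| = 55.90 ✓; ∠(UN, NC) = 90.00° ✓; |UN| = 10.60 ✓; bearing(U→Z) − bearing(U→N) = 124.0° ✓; |UZ| = 10.60 ✓; ∠(UZ, ZK) = 90.00° ✓; |ZK| = 33.60 ✗.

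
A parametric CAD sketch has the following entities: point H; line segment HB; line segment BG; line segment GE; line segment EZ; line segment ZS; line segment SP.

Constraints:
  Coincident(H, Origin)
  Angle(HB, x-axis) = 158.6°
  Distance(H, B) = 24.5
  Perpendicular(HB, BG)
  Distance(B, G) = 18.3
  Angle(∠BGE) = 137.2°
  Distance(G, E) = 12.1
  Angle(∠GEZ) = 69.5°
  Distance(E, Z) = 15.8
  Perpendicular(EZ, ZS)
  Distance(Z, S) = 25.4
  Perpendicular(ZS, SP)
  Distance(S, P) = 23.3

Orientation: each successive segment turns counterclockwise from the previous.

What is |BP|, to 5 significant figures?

28.688

EZ is perpendicular to ZS, so ZS runs at 131.90°; with |ZS| = 25.4, S = (-30.276, 10.093). The perpendicularity gives SP at right angles to ZS, so SP runs at -138.10°; with |SP| = 23.3, P = (-47.618, -5.4678). Then |BP| = |P − B| = 28.688.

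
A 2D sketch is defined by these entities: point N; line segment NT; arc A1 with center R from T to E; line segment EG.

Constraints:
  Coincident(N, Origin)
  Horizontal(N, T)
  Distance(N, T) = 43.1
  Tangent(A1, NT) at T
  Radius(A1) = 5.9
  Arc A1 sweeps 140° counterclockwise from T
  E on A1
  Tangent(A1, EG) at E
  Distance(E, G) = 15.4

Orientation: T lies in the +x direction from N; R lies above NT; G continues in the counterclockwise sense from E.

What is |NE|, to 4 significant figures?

48.04

N is at the origin; N and T share the same y with |NT| = 43.1 and T on the +x side, so T = (43.10, 0.000). Tangency of A1 to NT means the radius RT is perpendicular to NT, so R = T + (0, 5.9) = (43.10, 5.900). On A1, T sits at bearing -90° from R; a 140° counterclockwise sweep puts E at bearing 50°, so E = R + 5.9·(cos 50°, sin 50°) = (46.89, 10.42). Then |NE| = |E − N| = 48.04.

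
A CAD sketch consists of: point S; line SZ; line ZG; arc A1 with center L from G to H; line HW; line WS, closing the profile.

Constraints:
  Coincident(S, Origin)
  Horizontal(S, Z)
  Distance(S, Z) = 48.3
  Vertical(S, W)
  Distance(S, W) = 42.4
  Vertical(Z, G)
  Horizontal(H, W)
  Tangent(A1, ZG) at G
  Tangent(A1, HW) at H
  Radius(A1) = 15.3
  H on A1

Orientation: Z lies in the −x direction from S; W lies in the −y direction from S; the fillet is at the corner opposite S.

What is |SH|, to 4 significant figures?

53.73

S is at the origin; S and Z share the same y with |SZ| = 48.3 and Z on the −x side, so Z = (-48.30, 0.000). SW is vertical with |SW| = 42.4 and W on the −y side, so W = (0.000, -42.40). The virtual corner opposite S is at (-48.30, -42.40). A1 meets ZG tangentially, so LG is at right angles to ZG and the tangent condition forces LH to be normal to HW, with radius 15.3, so the center L sits 15.3 in from both sides at L = (-33.00, -27.10). That places the tangent points at G = (-48.30, -27.10) on ZG and H = (-33.00, -42.40) on HW. Then |SH| = |H − S| = 53.73.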